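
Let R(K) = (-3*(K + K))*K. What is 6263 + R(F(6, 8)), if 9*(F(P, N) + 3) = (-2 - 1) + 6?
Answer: 18661/3 ≈ 6220.3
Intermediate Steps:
F(P, N) = -8/3 (F(P, N) = -3 + ((-2 - 1) + 6)/9 = -3 + (-3 + 6)/9 = -3 + (⅑)*3 = -3 + ⅓ = -8/3)
R(K) = -6*K² (R(K) = (-6*K)*K = -6*K²)
6263 + R(F(6, 8)) = 6263 - 6*(-8/3)² = 6263 - 6*64/9 = 6263 - 128/3 = 18661/3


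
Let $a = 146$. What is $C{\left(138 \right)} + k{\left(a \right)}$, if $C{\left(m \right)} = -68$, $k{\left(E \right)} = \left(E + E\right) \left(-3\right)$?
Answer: $-944$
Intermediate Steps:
$k{\left(E \right)} = - 6 E$ ($k{\left(E \right)} = 2 E \left(-3\right) = - 6 E$)
$C{\left(138 \right)} + k{\left(a \right)} = -68 - 876 = -944$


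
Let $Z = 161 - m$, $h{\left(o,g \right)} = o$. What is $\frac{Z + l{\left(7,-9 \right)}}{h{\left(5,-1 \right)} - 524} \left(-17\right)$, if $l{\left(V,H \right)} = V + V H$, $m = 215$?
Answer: $- \frac{1870}{519} \approx -3.6031$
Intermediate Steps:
$l{\left(V,H \right)} = V + H V$
$Z = -54$ ($Z = 161 - 215 = -54$)
$\frac{Z + l{\left(7,-9 \right)}}{h{\left(5,-1 \right)} - 524} \left(-17\right) = \frac{-54 + 7 \left(1 - 9\right)}{5 - 524} \left(-17\right) = \frac{-54 + 7 \left(-8\right)}{-519} \left(-17\right) = \left(-54 - 56\right) \left(- \frac{1}{519}\right) \left(-17\right) = \left(-110\right) \left(- \frac{1}{519}\right) \left(-17\right) = \frac{110}{519} \left(-17\right) = - \frac{1870}{519}$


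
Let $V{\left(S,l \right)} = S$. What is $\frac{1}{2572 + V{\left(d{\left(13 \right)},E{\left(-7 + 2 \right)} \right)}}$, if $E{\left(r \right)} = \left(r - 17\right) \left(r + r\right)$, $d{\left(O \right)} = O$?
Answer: $\frac{1}{2585} \approx 0.00038685$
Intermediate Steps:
$E{\left(r \right)} = 2 r \left(-17 + r\right)$ ($E{\left(r \right)} = \left(-17 + r\right) 2 r = 2 r \left(-17 + r\right)$)
$\frac{1}{2572 + V{\left(d{\left(13 \right)},E{\left(-7 + 2 \right)} \right)}} = \frac{1}{2572 + 13} = \frac{1}{2585}$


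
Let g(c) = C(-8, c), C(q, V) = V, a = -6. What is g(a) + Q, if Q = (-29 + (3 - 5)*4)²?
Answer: 1363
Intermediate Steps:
g(c) = c
Q = 1369 (Q = (-29 - 2*4)² = (-29 - 8)² = (-37)² = 1369)
g(a) + Q = -6 + 1369 = 1363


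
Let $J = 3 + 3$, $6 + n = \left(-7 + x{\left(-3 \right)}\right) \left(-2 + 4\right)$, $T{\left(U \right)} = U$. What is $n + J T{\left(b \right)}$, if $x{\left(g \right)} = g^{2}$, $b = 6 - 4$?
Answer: $10$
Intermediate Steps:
$b = 2$
$n = -2$ ($n = -6 + \left(-7 + \left(-3\right)^{2}\right) \left(-2 + 4\right) = -6 + \left(-7 + 9\right) 2 = -6 + 2 \cdot 2 = -6 + 4 = -2$)
$J = 6$
$n + J T{\left(b \right)} = -2 + 6 \cdot 2 = -2 + 12 = 10$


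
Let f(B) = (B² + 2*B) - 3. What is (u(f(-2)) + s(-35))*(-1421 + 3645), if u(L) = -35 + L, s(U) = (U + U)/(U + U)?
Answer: -82288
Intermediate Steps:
f(B) = -3 + B² + 2*B
s(U) = 1 (s(U) = (2*U)/((2*U)) = (2*U)*(1/(2*U)) = 1)
(u(f(-2)) + s(-35))*(-1421 + 3645) = ((-35 + (-3 + (-2)² + 2*(-2))) + 1)*(-1421 + 3645) = ((-35 + (-3 + 4 - 4)) + 1)*2224 = ((-35 - 3) + 1)*2224 = (-38 + 1)*2224 = -37*2224 = -82288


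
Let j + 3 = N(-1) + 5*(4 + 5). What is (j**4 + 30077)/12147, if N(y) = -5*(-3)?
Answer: 10586078/12147 ≈ 871.50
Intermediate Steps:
N(y) = 15
j = 57 (j = -3 + (15 + 5*(4 + 5)) = -3 + (15 + 5*9) = -3 + (15 + 45) = -3 + 60 = 57)
(j**4 + 30077)/12147 = (57**4 + 30077)/12147 = (10556001 + 30077)*(1/12147) = 10586078*(1/12147) = 10586078/12147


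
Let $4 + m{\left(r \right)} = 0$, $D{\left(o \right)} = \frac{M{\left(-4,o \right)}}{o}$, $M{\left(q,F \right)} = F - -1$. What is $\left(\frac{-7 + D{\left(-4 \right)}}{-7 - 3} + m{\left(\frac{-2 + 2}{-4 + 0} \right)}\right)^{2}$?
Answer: $\frac{729}{64} \approx 11.391$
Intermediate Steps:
$M{\left(q,F \right)} = 1 + F$ ($M{\left(q,F \right)} = F + 1 = 1 + F$)
$D{\left(o \right)} = \frac{1 + o}{o}$
$m{\left(r \right)} = -4$ ($m{\left(r \right)} = -4 + 0 = -4$)
$\left(\frac{-7 + D{\left(-4 \right)}}{-7 - 3} + m{\left(\frac{-2 + 2}{-4 + 0} \right)}\right)^{2} = \left(\frac{-7 + \frac{1 - 4}{-4}}{-7 - 3} - 4\right)^{2} = \left(\frac{-7 - - \frac{3}{4}}{-10} - 4\right)^{2} = \left(\left(-7 + \frac{3}{4}\right) \left(- \frac{1}{10}\right) - 4\right)^{2} = \left(\left(- \frac{25}{4}\right) \left(- \frac{1}{10}\right) - 4\right)^{2} = \left(\frac{5}{8} - 4\right)^{2} = \left(- \frac{27}{8}\right)^{2} = \frac{729}{64}$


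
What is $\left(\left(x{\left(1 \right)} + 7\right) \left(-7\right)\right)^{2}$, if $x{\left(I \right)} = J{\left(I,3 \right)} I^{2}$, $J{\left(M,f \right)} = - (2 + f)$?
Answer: $196$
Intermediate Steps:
$J{\left(M,f \right)} = -2 - f$
$x{\left(I \right)} = - 5 I^{2}$ ($x{\left(I \right)} = \left(-2 - 3\right) I^{2} = - 5 I^{2}$)
$\left(\left(x{\left(1 \right)} + 7\right) \left(-7\right)\right)^{2} = \left(\left(- 5 \cdot 1^{2} + 7\right) \left(-7\right)\right)^{2} = \left(\left(\left(-5\right) 1 + 7\right) \left(-7\right)\right)^{2} = \left(\left(-5 + 7\right) \left(-7\right)\right)^{2} = \left(2 \left(-7\right)\right)^{2} = \left(-14\right)^{2} = 196$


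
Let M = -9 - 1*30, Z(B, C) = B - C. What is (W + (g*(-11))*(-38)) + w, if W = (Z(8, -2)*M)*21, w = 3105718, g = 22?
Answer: 3106724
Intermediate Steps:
M = -39 (M = -9 - 30 = -39)
W = -8190 (W = ((8 - 1*(-2))*(-39))*21 = ((8 + 2)*(-39))*21 = (10*(-39))*21 = -390*21 = -8190)
(W + (g*(-11))*(-38)) + w = (-8190 + (22*(-11))*(-38)) + 3105718 = (-8190 - 242*(-38)) + 3105718 = (-8190 + 9196) + 3105718 = 1006 + 3105718 = 3106724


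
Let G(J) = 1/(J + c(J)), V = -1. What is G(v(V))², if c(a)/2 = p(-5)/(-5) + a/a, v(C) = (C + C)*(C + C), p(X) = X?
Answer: 1/64 ≈ 0.015625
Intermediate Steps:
v(C) = 4*C² (v(C) = (2*C)*(2*C) = 4*C²)
c(a) = 4 (c(a) = 2*(-5/(-5) + a/a) = 2*(-5*(-⅕) + 1) = 2*(1 + 1) = 2*2 = 4)
G(J) = 1/(4 + J) (G(J) = 1/(J + 4) = 1/(4 + J))
G(v(V))² = (1/(4 + 4*(-1)²))² = (1/(4 + 4*1))² = (1/(4 + 4))² = (1/8)² = (⅛)² = 1/64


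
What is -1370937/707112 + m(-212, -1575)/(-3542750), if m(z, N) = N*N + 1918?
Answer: -1102053833761/417520173000 ≈ -2.6395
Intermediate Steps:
m(z, N) = 1918 + N**2 (m(z, N) = N**2 + 1918 = 1918 + N**2)
-1370937/707112 + m(-212, -1575)/(-3542750) = -1370937/707112 + (1918 + (-1575)**2)/(-3542750) = -1370937*1/707112 + (1918 + 2480625)*(-1/3542750) = -456979/235704 + 2482543*(-1/3542750) = -456979/235704 - 2482543/3542750 = -1102053833761/417520173000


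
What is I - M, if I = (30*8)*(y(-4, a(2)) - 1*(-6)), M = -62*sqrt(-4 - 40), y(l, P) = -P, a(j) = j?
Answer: 960 + 124*I*sqrt(11) ≈ 960.0 + 411.26*I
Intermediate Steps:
M = -124*I*sqrt(11) ≈ -411.26*I
I = 960 (I = (30*8)*(-1*2 - 1*(-6)) = 240*(-2 + 6) = 240*4 = 960)
I - M = 960 - (-124)*I*sqrt(11) = 960 + 124*I*sqrt(11)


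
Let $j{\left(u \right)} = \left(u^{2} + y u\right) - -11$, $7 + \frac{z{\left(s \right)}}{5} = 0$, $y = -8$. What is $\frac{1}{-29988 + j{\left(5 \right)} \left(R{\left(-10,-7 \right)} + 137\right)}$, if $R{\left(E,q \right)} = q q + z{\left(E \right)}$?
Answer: $- \frac{1}{30592} \approx -3.2688 \cdot 10^{-5}$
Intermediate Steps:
$z{\left(s \right)} = -35$ ($z{\left(s \right)} = -35 + 5 \cdot 0 = -35 + 0 = -35$)
$R{\left(E,q \right)} = -35 + q^{2}$ ($R{\left(E,q \right)} = q q - 35 = q^{2} - 35 = -35 + q^{2}$)
$j{\left(u \right)} = 11 + u^{2} - 8 u$ ($j{\left(u \right)} = \left(u^{2} - 8 u\right) - -11 = \left(u^{2} - 8 u\right) + 11 = 11 + u^{2} - 8 u$)
$\frac{1}{-29988 + j{\left(5 \right)} \left(R{\left(-10,-7 \right)} + 137\right)} = \frac{1}{-29988 + \left(11 + 5^{2} - 40\right) \left(\left(-35 + \left(-7\right)^{2}\right) + 137\right)} = \frac{1}{-29988 + \left(11 + 25 - 40\right) \left(\left(-35 + 49\right) + 137\right)} = \frac{1}{-29988 - 4 \left(14 + 137\right)} = \frac{1}{-29988 - 604} = \frac{1}{-30592} = - \frac{1}{30592}$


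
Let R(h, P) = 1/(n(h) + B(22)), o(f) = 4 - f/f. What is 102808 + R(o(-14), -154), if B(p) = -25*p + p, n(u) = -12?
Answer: 55516319/540 ≈ 1.0281e+5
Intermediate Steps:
B(p) = -24*p
o(f) = 3 (o(f) = 4 - 1*1 = 4 - 1 = 3)
R(h, P) = -1/540 (R(h, P) = 1/(-12 - 24*22) = 1/(-12 - 528) = 1/(-540) = -1/540)
102808 + R(o(-14), -154) = 102808 - 1/540 = 55516319/540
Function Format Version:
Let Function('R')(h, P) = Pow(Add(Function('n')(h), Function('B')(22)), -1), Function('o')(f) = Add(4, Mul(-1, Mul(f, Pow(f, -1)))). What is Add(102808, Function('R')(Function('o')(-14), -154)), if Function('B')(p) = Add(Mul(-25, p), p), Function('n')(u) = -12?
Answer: Rational(55516319, 540) ≈ 1.0281e+5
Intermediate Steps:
Function('B')(p) = Mul(-24, p)
Function('o')(f) = 3 (Function('o')(f) = Add(4, Mul(-1, 1)) = Add(4, -1) = 3)
Function('R')(h, P) = Rational(-1, 540) (Function('R')(h, P) = Pow(Add(-12, Mul(-24, 22)), -1) = Pow(Add(-12, -528), -1) = Pow(-540, -1) = Rational(-1, 540))
Add(102808, Function('R')(Function('o')(-14), -154)) = Add(102808, Rational(-1, 540)) = Rational(55516319, 540)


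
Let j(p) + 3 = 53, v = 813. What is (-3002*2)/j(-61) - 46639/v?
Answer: -3606601/20325 ≈ -177.45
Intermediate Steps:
j(p) = 50 (j(p) = -3 + 53 = 50)
(-3002*2)/j(-61) - 46639/v = -3002*2/50 - 46639/813 = -6004*1/50 - 46639*1/813 = -3002/25 - 46639/813 = -3606601/20325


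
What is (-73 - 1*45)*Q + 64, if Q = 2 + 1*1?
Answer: -290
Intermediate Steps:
Q = 3 (Q = 2 + 1 = 3)
(-73 - 1*45)*Q + 64 = (-73 - 1*45)*3 + 64 = (-73 - 45)*3 + 64 = -118*3 + 64 = -354 + 64 = -290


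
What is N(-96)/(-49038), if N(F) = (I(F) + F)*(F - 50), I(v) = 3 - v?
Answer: 73/8173 ≈ 0.0089318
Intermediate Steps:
N(F) = -150 + 3*F (N(F) = ((3 - F) + F)*(F - 50) = 3*(-50 + F) = -150 + 3*F)
N(-96)/(-49038) = (-150 + 3*(-96))/(-49038) = (-150 - 288)*(-1/49038) = -438*(-1/49038) = 73/8173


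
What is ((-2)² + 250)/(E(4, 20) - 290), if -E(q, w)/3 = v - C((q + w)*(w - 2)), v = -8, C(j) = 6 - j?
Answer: -127/772 ≈ -0.16451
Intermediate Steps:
E(q, w) = 42 - 3*(-2 + w)*(q + w) (E(q, w) = -3*(-8 - (6 - (q + w)*(w - 2))) = -3*(-8 - (6 - (q + w)*(-2 + w))) = -3*(-8 - (6 - (-2 + w)*(q + w))) = -3*(-8 + (-6 + (-2 + w)*(q + w))) = -3*(-14 + (-2 + w)*(q + w)) = 42 - 3*(-2 + w)*(q + w))
((-2)² + 250)/(E(4, 20) - 290) = ((-2)² + 250)/((42 - 3*20² + 6*4 + 6*20 - 3*4*20) - 290) = (4 + 250)/((42 - 3*400 + 24 + 120 - 240) - 290) = 254/((42 - 1200 + 24 + 120 - 240) - 290) = 254/(-1254 - 290) = 254/(-1544) = 254*(-1/1544) = -127/772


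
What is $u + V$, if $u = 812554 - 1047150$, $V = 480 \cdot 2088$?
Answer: $767644$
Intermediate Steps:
$V = 1002240$
$u = -234596$
$u + V = -234596 + 1002240 = 767644$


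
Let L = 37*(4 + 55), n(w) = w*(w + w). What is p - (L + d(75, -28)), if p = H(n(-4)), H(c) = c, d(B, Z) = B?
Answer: -2226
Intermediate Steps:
n(w) = 2*w**2 (n(w) = w*(2*w) = 2*w**2)
p = 32 (p = 2*(-4)**2 = 2*16 = 32)
L = 2183 (L = 37*59 = 2183)
p - (L + d(75, -28)) = 32 - (2183 + 75) = 32 - 1*2258 = 32 - 2258 = -2226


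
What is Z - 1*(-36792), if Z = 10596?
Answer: 47388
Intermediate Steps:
Z - 1*(-36792) = 10596 - 1*(-36792) = 10596 + 36792 = 47388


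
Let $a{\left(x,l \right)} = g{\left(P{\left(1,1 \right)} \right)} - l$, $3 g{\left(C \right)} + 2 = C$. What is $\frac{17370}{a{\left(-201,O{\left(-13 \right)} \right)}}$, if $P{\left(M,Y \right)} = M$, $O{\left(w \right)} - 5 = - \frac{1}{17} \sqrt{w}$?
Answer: $- \frac{240956640}{74101} - \frac{2657610 i \sqrt{13}}{74101} \approx -3251.7 - 129.31 i$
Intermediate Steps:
$O{\left(w \right)} = 5 - \frac{\sqrt{w}}{17}$ ($O{\left(w \right)} = 5 + - \frac{1}{17} \sqrt{w} = 5 + \left(-1\right) \frac{1}{17} \sqrt{w} = 5 - \frac{\sqrt{w}}{17}$)
$g{\left(C \right)} = - \frac{2}{3} + \frac{C}{3}$
$a{\left(x,l \right)} = - \frac{1}{3} - l$ ($a{\left(x,l \right)} = \left(- \frac{2}{3} + \frac{1}{3} \cdot 1\right) - l = \left(- \frac{2}{3} + \frac{1}{3}\right) - l = - \frac{1}{3} - l$)
$\frac{17370}{a{\left(-201,O{\left(-13 \right)} \right)}} = \frac{17370}{- \frac{1}{3} - \left(5 - \frac{\sqrt{-13}}{17}\right)} = \frac{17370}{- \frac{1}{3} - \left(5 - \frac{i \sqrt{13}}{17}\right)} = \frac{17370}{- \frac{16}{3} + \frac{i \sqrt{13}}{17}}$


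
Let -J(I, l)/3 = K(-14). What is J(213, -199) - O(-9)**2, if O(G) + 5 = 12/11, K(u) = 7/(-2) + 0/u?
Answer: -1157/242 ≈ -4.7810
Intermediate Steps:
K(u) = -7/2 (K(u) = 7*(-1/2) + 0 = -7/2 + 0 = -7/2)
J(I, l) = 21/2 (J(I, l) = -3*(-7/2) = 21/2)
O(G) = -43/11 (O(G) = -5 + 12/11 = -43/11)
J(213, -199) - O(-9)**2 = 21/2 - (-43/11)**2 = 21/2 - 1*1849/121 = 21/2 - 1849/121 = -1157/242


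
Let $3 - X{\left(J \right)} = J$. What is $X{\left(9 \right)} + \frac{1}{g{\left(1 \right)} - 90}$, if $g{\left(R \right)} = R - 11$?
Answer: $- \frac{601}{100} \approx -6.01$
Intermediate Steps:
$X{\left(J \right)} = 3 - J$
$g{\left(R \right)} = -11 + R$
$X{\left(9 \right)} + \frac{1}{g{\left(1 \right)} - 90} = \left(3 - 9\right) + \frac{1}{\left(-11 + 1\right) - 90} = \left(3 - 9\right) + \frac{1}{-10 - 90} = -6 + \frac{1}{-100} = -6 - \frac{1}{100} = - \frac{601}{100}$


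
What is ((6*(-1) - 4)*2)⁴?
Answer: 160000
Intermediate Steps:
((6*(-1) - 4)*2)⁴ = ((-6 - 4)*2)⁴ = (-10*2)⁴ = (-20)⁴ = 160000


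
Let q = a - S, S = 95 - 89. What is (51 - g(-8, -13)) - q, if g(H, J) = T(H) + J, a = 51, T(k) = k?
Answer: 27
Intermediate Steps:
S = 6
g(H, J) = H + J
q = 45 (q = 51 - 1*6 = 51 - 6 = 45)
(51 - g(-8, -13)) - q = (51 - (-8 - 13)) - 1*45 = (51 - 1*(-21)) - 45 = (51 + 21) - 45 = 72 - 45 = 27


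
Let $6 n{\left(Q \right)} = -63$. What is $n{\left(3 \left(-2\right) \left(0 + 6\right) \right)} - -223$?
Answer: $\frac{425}{2} \approx 212.5$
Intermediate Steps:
$n{\left(Q \right)} = - \frac{21}{2}$ ($n{\left(Q \right)} = \frac{1}{6} \left(-63\right) = - \frac{21}{2}$)
$n{\left(3 \left(-2\right) \left(0 + 6\right) \right)} - -223 = - \frac{21}{2} - -223 = - \frac{21}{2} + 223 = \frac{425}{2}$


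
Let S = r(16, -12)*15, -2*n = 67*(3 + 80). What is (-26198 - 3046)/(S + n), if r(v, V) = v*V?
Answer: 58488/11321 ≈ 5.1663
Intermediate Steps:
r(v, V) = V*v
n = -5561/2 (n = -67*(3 + 80)/2 = -67*83/2 = -½*5561 = -5561/2 ≈ -2780.5)
S = -2880 (S = -12*16*15 = -192*15 = -2880)
(-26198 - 3046)/(S + n) = (-26198 - 3046)/(-2880 - 5561/2) = -29244/(-11321/2) = -29244*(-2/11321) = 58488/11321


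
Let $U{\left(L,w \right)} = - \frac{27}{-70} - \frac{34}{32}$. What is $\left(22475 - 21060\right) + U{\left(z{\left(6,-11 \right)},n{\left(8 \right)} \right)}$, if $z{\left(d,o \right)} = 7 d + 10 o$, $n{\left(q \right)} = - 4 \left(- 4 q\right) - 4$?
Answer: $\frac{792021}{560} \approx 1414.3$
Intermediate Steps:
$n{\left(q \right)} = -4 + 16 q$ ($n{\left(q \right)} = 16 q - 4 = -4 + 16 q$)
$U{\left(L,w \right)} = - \frac{379}{560}$ ($U{\left(L,w \right)} = \left(-27\right) \left(- \frac{1}{70}\right) - \frac{17}{16} = \frac{27}{70} - \frac{17}{16} = - \frac{379}{560}$)
$\left(22475 - 21060\right) + U{\left(z{\left(6,-11 \right)},n{\left(8 \right)} \right)} = \left(22475 - 21060\right) - \frac{379}{560} = 1415 - \frac{379}{560} = \frac{792021}{560}$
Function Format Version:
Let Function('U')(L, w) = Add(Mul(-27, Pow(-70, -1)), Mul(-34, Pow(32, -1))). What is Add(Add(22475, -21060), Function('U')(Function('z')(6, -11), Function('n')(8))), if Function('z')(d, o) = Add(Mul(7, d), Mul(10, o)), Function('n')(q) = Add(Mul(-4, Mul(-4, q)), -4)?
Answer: Rational(792021, 560) ≈ 1414.3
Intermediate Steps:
Function('n')(q) = Add(-4, Mul(16, q)) (Function('n')(q) = Add(Mul(16, q), -4) = Add(-4, Mul(16, q)))
Function('U')(L, w) = Rational(-379, 560) (Function('U')(L, w) = Add(Mul(-27, Rational(-1, 70)), Mul(-34, Rational(1, 32))) = Add(Rational(27, 70), Rational(-17, 16)) = Rational(-379, 560))
Add(Add(22475, -21060), Function('U')(Function('z')(6, -11), Function('n')(8))) = Add(Add(22475, -21060), Rational(-379, 560)) = Add(1415, Rational(-379, 560)) = Rational(792021, 560)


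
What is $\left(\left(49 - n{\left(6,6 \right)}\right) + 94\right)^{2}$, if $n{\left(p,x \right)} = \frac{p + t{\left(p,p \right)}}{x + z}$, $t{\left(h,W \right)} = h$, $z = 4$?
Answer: $\frac{502681}{25} \approx 20107.0$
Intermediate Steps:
$n{\left(p,x \right)} = \frac{2 p}{4 + x}$ ($n{\left(p,x \right)} = \frac{p + p}{x + 4} = \frac{2 p}{4 + x}$)
$\left(\left(49 - n{\left(6,6 \right)}\right) + 94\right)^{2} = \left(\left(49 - 2 \cdot 6 \frac{1}{4 + 6}\right) + 94\right)^{2} = \left(\left(49 - 2 \cdot 6 \cdot \frac{1}{10}\right) + 94\right)^{2} = \left(\left(49 - \frac{6}{5}\right) + 94\right)^{2} = \left(\frac{239}{5} + 94\right)^{2} = \left(\frac{709}{5}\right)^{2} = \frac{502681}{25}$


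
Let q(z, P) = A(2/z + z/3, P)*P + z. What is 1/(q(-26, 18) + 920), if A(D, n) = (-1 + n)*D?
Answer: -13/23160 ≈ -0.00056131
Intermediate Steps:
A(D, n) = D*(-1 + n)
q(z, P) = z + P*(-1 + P)*(2/z + z/3) (q(z, P) = ((2/z + z/3)*(-1 + P))*P + z = ((-1 + P)*(2/z + z/3))*P + z = P*(-1 + P)*(2/z + z/3) + z = z + P*(-1 + P)*(2/z + z/3))
1/(q(-26, 18) + 920) = 1/(((-26)² + (⅓)*18*(-1 + 18)*(6 + (-26)²))/(-26) + 920) = 1/(-(676 + (⅓)*18*17*(6 + 676))/26 + 920) = 1/(-(676 + (⅓)*18*17*682)/26 + 920) = 1/(-(676 + 69564)/26 + 920) = 1/(-1/26*70240 + 920) = 1/(-35120/13 + 920) = 1/(-23160/13) = -13/23160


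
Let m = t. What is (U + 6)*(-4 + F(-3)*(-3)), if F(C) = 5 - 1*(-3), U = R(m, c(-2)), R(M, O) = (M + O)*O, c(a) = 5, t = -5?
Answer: -168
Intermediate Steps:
m = -5
R(M, O) = O*(M + O)
U = 0 (U = 5*(-5 + 5) = 5*0 = 0)
F(C) = 8 (F(C) = 5 + 3 = 8)
(U + 6)*(-4 + F(-3)*(-3)) = (0 + 6)*(-4 + 8*(-3)) = 6*(-4 - 24) = 6*(-28) = -168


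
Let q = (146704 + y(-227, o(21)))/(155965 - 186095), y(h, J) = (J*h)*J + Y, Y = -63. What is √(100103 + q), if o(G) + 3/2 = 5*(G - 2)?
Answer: √363722278214670/60260 ≈ 316.49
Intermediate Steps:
o(G) = -23/2 + 5*G (o(G) = -3/2 + 5*(G - 2) = -3/2 + 5*(-2 + G) = -3/2 + (-10 + 5*G) = -23/2 + 5*G)
y(h, J) = -63 + h*J² (y(h, J) = (J*h)*J - 63 = h*J² - 63 = -63 + h*J²)
q = 7351399/120520 (q = (146704 + (-63 - 227*(-23/2 + 5*21)²))/(155965 - 186095) = (146704 + (-63 - 227*(-23/2 + 105)²))/(-30130) = (146704 + (-63 - 227*(187/2)²))*(-1/30130) = (146704 + (-63 - 227*34969/4))*(-1/30130) = (146704 + (-63 - 7937963/4))*(-1/30130) = (146704 - 7938215/4)*(-1/30130) = -7351399/4*(-1/30130) = 7351399/120520 ≈ 60.997)
√(100103 + q) = √(100103 + 7351399/120520) = √(12071764959/120520) = √363722278214670/60260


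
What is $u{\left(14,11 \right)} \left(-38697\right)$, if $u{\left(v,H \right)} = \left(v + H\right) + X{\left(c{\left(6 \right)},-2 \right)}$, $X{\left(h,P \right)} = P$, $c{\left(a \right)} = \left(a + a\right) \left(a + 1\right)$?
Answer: $-890031$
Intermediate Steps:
$c{\left(a \right)} = 2 a \left(1 + a\right)$
$u{\left(v,H \right)} = -2 + H + v$ ($u{\left(v,H \right)} = \left(v + H\right) - 2 = \left(H + v\right) - 2 = -2 + H + v$)
$u{\left(14,11 \right)} \left(-38697\right) = \left(-2 + 11 + 14\right) \left(-38697\right) = 23 \left(-38697\right) = -890031$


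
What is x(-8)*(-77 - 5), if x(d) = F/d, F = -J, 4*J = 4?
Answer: -41/4 ≈ -10.250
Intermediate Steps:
J = 1 (J = (¼)*4 = 1)
F = -1 (F = -1*1 = -1)
x(d) = -1/d
x(-8)*(-77 - 5) = (-1/(-8))*(-77 - 5) = -1*(-⅛)*(-82) = (⅛)*(-82) = -41/4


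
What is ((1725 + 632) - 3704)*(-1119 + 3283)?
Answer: -2914908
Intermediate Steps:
((1725 + 632) - 3704)*(-1119 + 3283) = (2357 - 3704)*2164 = -1347*2164 = -2914908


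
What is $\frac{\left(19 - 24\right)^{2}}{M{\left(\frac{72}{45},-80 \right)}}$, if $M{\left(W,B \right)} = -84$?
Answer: $- \frac{25}{84} \approx -0.29762$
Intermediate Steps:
$\frac{\left(19 - 24\right)^{2}}{M{\left(\frac{72}{45},-80 \right)}} = \frac{\left(19 - 24\right)^{2}}{-84} = \left(-5\right)^{2} \left(- \frac{1}{84}\right) = 25 \left(- \frac{1}{84}\right) = - \frac{25}{84}$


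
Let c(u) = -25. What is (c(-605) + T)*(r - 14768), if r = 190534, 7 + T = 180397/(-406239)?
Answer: -2316603789470/406239 ≈ -5.7026e+6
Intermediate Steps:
T = -3024070/406239 (T = -7 + 180397/(-406239) = -7 + 180397*(-1/406239) = -7 - 180397/406239 = -3024070/406239 ≈ -7.4441)
(c(-605) + T)*(r - 14768) = (-25 - 3024070/406239)*(190534 - 14768) = -13180045/406239*175766 = -2316603789470/406239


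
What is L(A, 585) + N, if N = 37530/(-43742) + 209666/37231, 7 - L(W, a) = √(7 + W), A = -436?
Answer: 9586919778/814279201 - I*√429 ≈ 11.773 - 20.712*I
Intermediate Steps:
L(W, a) = 7 - √(7 + W)
N = 3886965371/814279201 (N = 37530*(-1/43742) + 209666*(1/37231) = -18765/21871 + 209666/37231 = 3886965371/814279201 ≈ 4.7735)
L(A, 585) + N = (7 - √(7 - 436)) + 3886965371/814279201 = (7 - √(-429)) + 3886965371/814279201 = (7 - I*√429) + 3886965371/814279201 = 9586919778/814279201 - I*√429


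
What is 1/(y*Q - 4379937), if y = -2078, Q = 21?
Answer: -1/4423575 ≈ -2.2606e-7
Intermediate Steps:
1/(y*Q - 4379937) = 1/(-2078*21 - 4379937) = 1/(-43638 - 4379937) = 1/(-4423575) = -1/4423575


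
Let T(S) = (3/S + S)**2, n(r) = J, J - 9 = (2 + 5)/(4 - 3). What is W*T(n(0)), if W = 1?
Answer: 67081/256 ≈ 262.04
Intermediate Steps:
J = 16 (J = 9 + (2 + 5)/(4 - 3) = 9 + 7/1 = 9 + 7*1 = 9 + 7 = 16)
n(r) = 16
T(S) = (S + 3/S)**2
W*T(n(0)) = 1*((3 + 16**2)**2/16**2) = 1*((3 + 256)**2/256) = 1*((1/256)*259**2) = 1*((1/256)*67081) = 1*(67081/256) = 67081/256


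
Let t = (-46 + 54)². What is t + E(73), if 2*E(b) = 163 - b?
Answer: 109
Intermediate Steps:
t = 64 (t = 8² = 64)
E(b) = 163/2 - b/2 (E(b) = (163 - b)/2 = 163/2 - b/2)
t + E(73) = 64 + (163/2 - ½*73) = 64 + (163/2 - 73/2) = 64 + 45 = 109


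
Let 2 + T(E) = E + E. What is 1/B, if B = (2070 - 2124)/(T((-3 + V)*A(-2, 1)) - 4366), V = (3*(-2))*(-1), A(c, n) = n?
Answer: 727/9 ≈ 80.778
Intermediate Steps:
V = 6 (V = -6*(-1) = 6)
T(E) = -2 + 2*E (T(E) = -2 + (E + E) = -2 + 2*E)
B = 9/727 (B = (2070 - 2124)/((-2 + 2*((-3 + 6)*1)) - 4366) = -54/((-2 + 2*(3*1)) - 4366) = -54/((-2 + 2*3) - 4366) = -54/((-2 + 6) - 4366) = -54/(4 - 4366) = -54/(-4362) = -54*(-1/4362) = 9/727 ≈ 0.012380)
1/B = 1/(9/727) = 727/9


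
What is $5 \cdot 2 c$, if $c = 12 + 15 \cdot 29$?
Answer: $4470$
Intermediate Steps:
$c = 447$ ($c = 12 + 435 = 447$)
$5 \cdot 2 c = 5 \cdot 2 \cdot 447 = 10 \cdot 447 = 4470$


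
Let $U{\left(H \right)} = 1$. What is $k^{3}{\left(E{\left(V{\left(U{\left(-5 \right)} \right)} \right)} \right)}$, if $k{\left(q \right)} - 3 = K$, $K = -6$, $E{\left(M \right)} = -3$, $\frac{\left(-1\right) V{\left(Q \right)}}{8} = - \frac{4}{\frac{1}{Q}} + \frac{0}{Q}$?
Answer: $-27$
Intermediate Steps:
$V{\left(Q \right)} = 32 Q$ ($V{\left(Q \right)} = - 8 \left(- \frac{4}{\frac{1}{Q}} + \frac{0}{Q}\right) = - 8 \left(- 4 Q + 0\right) = - 8 \left(- 4 Q\right) = 32 Q$)
$k{\left(q \right)} = -3$ ($k{\left(q \right)} = 3 - 6 = -3$)
$k^{3}{\left(E{\left(V{\left(U{\left(-5 \right)} \right)} \right)} \right)} = \left(-3\right)^{3} = -27$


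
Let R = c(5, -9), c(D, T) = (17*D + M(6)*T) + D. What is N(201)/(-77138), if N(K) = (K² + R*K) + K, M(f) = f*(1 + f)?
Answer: 8643/38569 ≈ 0.22409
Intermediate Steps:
c(D, T) = 18*D + 42*T (c(D, T) = (17*D + (6*(1 + 6))*T) + D = (17*D + (6*7)*T) + D = (17*D + 42*T) + D = 18*D + 42*T)
R = -288 (R = 18*5 + 42*(-9) = 90 - 378 = -288)
N(K) = K² - 287*K (N(K) = (K² - 288*K) + K = K² - 287*K)
N(201)/(-77138) = (201*(-287 + 201))/(-77138) = (201*(-86))*(-1/77138) = -17286*(-1/77138) = 8643/38569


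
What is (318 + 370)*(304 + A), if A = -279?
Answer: 17200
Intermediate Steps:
(318 + 370)*(304 + A) = (318 + 370)*(304 - 279) = 688*25 = 17200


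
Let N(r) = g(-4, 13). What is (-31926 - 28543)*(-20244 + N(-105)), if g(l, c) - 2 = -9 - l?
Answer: 1224315843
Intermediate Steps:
g(l, c) = -7 - l (g(l, c) = 2 + (-9 - l) = -7 - l)
N(r) = -3 (N(r) = -7 - 1*(-4) = -7 + 4 = -3)
(-31926 - 28543)*(-20244 + N(-105)) = (-31926 - 28543)*(-20244 - 3) = -60469*(-20247) = 1224315843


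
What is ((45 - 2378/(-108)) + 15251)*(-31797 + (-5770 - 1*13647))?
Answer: -21181419011/27 ≈ -7.8450e+8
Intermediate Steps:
((45 - 2378/(-108)) + 15251)*(-31797 + (-5770 - 1*13647)) = ((45 - 2378*(-1)/108) + 15251)*(-31797 + (-5770 - 13647)) = ((45 - 41*(-29/54)) + 15251)*(-31797 - 19417) = ((45 + 1189/54) + 15251)*(-51214) = (3619/54 + 15251)*(-51214) = (827173/54)*(-51214) = -21181419011/27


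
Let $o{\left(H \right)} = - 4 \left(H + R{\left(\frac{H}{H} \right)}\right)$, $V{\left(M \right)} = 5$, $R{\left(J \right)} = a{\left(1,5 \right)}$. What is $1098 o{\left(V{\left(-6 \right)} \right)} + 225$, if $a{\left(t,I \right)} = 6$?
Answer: $-48087$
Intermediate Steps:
$R{\left(J \right)} = 6$
$o{\left(H \right)} = -24 - 4 H$ ($o{\left(H \right)} = - 4 \left(H + 6\right) = - 4 \left(6 + H\right) = -24 - 4 H$)
$1098 o{\left(V{\left(-6 \right)} \right)} + 225 = 1098 \left(-24 - 20\right) + 225 = 1098 \left(-44\right) + 225 = -48312 + 225 = -48087$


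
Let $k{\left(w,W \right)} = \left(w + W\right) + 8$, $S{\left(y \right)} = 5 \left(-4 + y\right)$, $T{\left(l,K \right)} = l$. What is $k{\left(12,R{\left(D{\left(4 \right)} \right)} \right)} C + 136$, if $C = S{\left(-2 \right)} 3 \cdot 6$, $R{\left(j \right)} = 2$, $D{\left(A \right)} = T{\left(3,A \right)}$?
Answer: $-11744$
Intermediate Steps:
$D{\left(A \right)} = 3$
$S{\left(y \right)} = -20 + 5 y$
$k{\left(w,W \right)} = 8 + W + w$ ($k{\left(w,W \right)} = \left(W + w\right) + 8 = 8 + W + w$)
$C = -540$ ($C = \left(-20 + 5 \left(-2\right)\right) 3 \cdot 6 = \left(-20 - 10\right) 3 \cdot 6 = \left(-30\right) 3 \cdot 6 = \left(-90\right) 6 = -540$)
$k{\left(12,R{\left(D{\left(4 \right)} \right)} \right)} C + 136 = \left(8 + 2 + 12\right) \left(-540\right) + 136 = 22 \left(-540\right) + 136 = -11880 + 136 = -11744$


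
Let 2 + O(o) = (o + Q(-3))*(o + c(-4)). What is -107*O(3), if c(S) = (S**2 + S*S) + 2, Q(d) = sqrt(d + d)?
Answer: -11663 - 3959*I*sqrt(6) ≈ -11663.0 - 9697.5*I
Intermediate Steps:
Q(d) = sqrt(2)*sqrt(d) (Q(d) = sqrt(2*d) = sqrt(2)*sqrt(d))
c(S) = 2 + 2*S**2 (c(S) = (S**2 + S**2) + 2 = 2*S**2 + 2 = 2 + 2*S**2)
O(o) = -2 + (34 + o)*(o + I*sqrt(6)) (O(o) = -2 + (o + sqrt(2)*sqrt(-3))*(o + (2 + 2*(-4)**2)) = -2 + (o + sqrt(2)*(I*sqrt(3)))*(o + (2 + 2*16)) = -2 + (o + I*sqrt(6))*(o + (2 + 32)) = -2 + (o + I*sqrt(6))*(o + 34) = -2 + (o + I*sqrt(6))*(34 + o) = -2 + (34 + o)*(o + I*sqrt(6)))
-107*O(3) = -107*(-2 + 3**2 + 34*3 + 34*I*sqrt(6) + I*3*sqrt(6)) = -107*(-2 + 9 + 102 + 34*I*sqrt(6) + 3*I*sqrt(6)) = -107*(109 + 37*I*sqrt(6)) = -11663 - 3959*I*sqrt(6)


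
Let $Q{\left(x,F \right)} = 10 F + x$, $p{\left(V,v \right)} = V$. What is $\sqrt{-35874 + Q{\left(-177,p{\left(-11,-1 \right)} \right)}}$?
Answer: $i \sqrt{36161} \approx 190.16 i$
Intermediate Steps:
$Q{\left(x,F \right)} = x + 10 F$
$\sqrt{-35874 + Q{\left(-177,p{\left(-11,-1 \right)} \right)}} = \sqrt{-35874 + \left(-177 + 10 \left(-11\right)\right)} = \sqrt{-35874 - 287} = \sqrt{-36161} = i \sqrt{36161}$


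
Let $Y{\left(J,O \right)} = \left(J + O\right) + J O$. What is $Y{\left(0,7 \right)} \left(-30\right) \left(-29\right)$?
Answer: $6090$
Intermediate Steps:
$Y{\left(J,O \right)} = J + O + J O$
$Y{\left(0,7 \right)} \left(-30\right) \left(-29\right) = \left(0 + 7 + 0 \cdot 7\right) \left(-30\right) \left(-29\right) = \left(0 + 7 + 0\right) \left(-30\right) \left(-29\right) = 7 \left(-30\right) \left(-29\right) = \left(-210\right) \left(-29\right) = 6090$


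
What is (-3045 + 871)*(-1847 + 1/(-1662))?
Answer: 3336780205/831 ≈ 4.0154e+6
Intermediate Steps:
(-3045 + 871)*(-1847 + 1/(-1662)) = -2174*(-1847 - 1/1662) = -2174*(-3069715/1662) = 3336780205/831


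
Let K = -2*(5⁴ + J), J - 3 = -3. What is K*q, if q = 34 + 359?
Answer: -491250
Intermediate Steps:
J = 0 (J = 3 - 3 = 0)
q = 393
K = -1250 (K = -2*(5⁴ + 0) = -2*(625 + 0) = -2*625 = -1250)
K*q = -1250*393 = -491250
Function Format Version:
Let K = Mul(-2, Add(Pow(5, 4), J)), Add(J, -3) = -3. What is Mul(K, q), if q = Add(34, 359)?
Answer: -491250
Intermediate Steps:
J = 0 (J = Add(3, -3) = 0)
q = 393
K = -1250 (K = Mul(-2, Add(Pow(5, 4), 0)) = Mul(-2, Add(625, 0)) = Mul(-2, 625) = -1250)
Mul(K, q) = Mul(-1250, 393) = -491250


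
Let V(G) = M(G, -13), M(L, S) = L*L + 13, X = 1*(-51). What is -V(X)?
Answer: -2614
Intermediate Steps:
X = -51
M(L, S) = 13 + L² (M(L, S) = L² + 13 = 13 + L²)
V(G) = 13 + G²
-V(X) = -(13 + (-51)²) = -(13 + 2601) = -1*2614 = -2614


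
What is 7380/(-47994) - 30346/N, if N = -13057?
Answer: 226677544/104442943 ≈ 2.1703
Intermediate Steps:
7380/(-47994) - 30346/N = 7380/(-47994) - 30346/(-13057) = 7380*(-1/47994) - 30346*(-1/13057) = -1230/7999 + 30346/13057 = 226677544/104442943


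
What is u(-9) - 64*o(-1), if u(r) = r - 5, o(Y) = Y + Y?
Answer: 114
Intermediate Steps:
o(Y) = 2*Y
u(r) = -5 + r
u(-9) - 64*o(-1) = (-5 - 9) - 128*(-1) = -14 - 64*(-2) = -14 + 128 = 114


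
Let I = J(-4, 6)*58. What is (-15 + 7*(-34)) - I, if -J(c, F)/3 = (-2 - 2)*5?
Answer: -3733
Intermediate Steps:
J(c, F) = 60 (J(c, F) = -3*(-2 - 2)*5 = -(-12)*5 = -3*(-20) = 60)
I = 3480 (I = 60*58 = 3480)
(-15 + 7*(-34)) - I = (-15 + 7*(-34)) - 1*3480 = (-15 - 238) - 3480 = -253 - 3480 = -3733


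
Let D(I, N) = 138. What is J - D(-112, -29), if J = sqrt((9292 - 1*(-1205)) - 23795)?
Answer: -138 + I*sqrt(13298) ≈ -138.0 + 115.32*I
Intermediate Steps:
J = I*sqrt(13298) (J = sqrt((9292 + 1205) - 23795) = sqrt(10497 - 23795) = sqrt(-13298) = I*sqrt(13298) ≈ 115.32*I)
J - D(-112, -29) = I*sqrt(13298) - 1*138 = I*sqrt(13298) - 138 = -138 + I*sqrt(13298)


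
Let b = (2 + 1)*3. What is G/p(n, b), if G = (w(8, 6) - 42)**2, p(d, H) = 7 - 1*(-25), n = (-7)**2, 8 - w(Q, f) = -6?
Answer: 49/2 ≈ 24.500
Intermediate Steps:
w(Q, f) = 14 (w(Q, f) = 8 - 1*(-6) = 8 + 6 = 14)
n = 49
b = 9 (b = 3*3 = 9)
p(d, H) = 32 (p(d, H) = 7 + 25 = 32)
G = 784 (G = (14 - 42)**2 = (-28)**2 = 784)
G/p(n, b) = 784/32 = 784*(1/32) = 49/2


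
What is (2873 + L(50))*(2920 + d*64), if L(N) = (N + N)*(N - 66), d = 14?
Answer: 4857768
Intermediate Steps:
L(N) = 2*N*(-66 + N) (L(N) = (2*N)*(-66 + N) = 2*N*(-66 + N))
(2873 + L(50))*(2920 + d*64) = (2873 + 2*50*(-66 + 50))*(2920 + 14*64) = (2873 + 2*50*(-16))*(2920 + 896) = (2873 - 1600)*3816 = 1273*3816 = 4857768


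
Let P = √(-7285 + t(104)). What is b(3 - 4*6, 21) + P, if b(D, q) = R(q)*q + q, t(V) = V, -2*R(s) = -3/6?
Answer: 105/4 + I*√7181 ≈ 26.25 + 84.741*I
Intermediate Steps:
R(s) = ¼ (R(s) = -(-3)/(2*6) = -½*(-½) = ¼)
b(D, q) = 5*q/4 (b(D, q) = q/4 + q = 5*q/4)
P = I*√7181 (P = √(-7285 + 104) = √(-7181) = I*√7181 ≈ 84.741*I)
b(3 - 4*6, 21) + P = (5/4)*21 + I*√7181 = 105/4 + I*√7181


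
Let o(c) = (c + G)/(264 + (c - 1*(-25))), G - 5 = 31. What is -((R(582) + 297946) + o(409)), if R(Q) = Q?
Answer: -208372989/698 ≈ -2.9853e+5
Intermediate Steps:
G = 36 (G = 5 + 31 = 36)
o(c) = (36 + c)/(289 + c) (o(c) = (c + 36)/(264 + (c - 1*(-25))) = (36 + c)/(264 + (c + 25)) = (36 + c)/(264 + (25 + c)) = (36 + c)/(289 + c))
-((R(582) + 297946) + o(409)) = -((582 + 297946) + (36 + 409)/(289 + 409)) = -(298528 + 445/698) = -1*208372989/698 = -208372989/698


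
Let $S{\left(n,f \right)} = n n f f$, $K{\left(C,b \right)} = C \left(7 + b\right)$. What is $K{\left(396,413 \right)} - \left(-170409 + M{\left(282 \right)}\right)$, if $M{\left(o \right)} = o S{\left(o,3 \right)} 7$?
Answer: $-1412486655$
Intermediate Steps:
$S{\left(n,f \right)} = f^{2} n^{2}$ ($S{\left(n,f \right)} = n^{2} f^{2} = f^{2} n^{2}$)
$M{\left(o \right)} = 63 o^{3}$ ($M{\left(o \right)} = o 3^{2} o^{2} \cdot 7 = o 9 o^{2} \cdot 7 = 9 o^{3} \cdot 7 = 63 o^{3}$)
$K{\left(396,413 \right)} - \left(-170409 + M{\left(282 \right)}\right) = 396 \left(7 + 413\right) + \left(170409 - 63 \cdot 282^{3}\right) = 396 \cdot 420 + \left(170409 - 63 \cdot 22425768\right) = 166320 + \left(170409 - 1412823384\right) = 166320 - 1412652975 = -1412486655$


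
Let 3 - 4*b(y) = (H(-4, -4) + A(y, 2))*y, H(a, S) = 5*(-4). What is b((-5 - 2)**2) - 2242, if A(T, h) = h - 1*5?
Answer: -3919/2 ≈ -1959.5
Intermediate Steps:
A(T, h) = -5 + h (A(T, h) = h - 5 = -5 + h)
H(a, S) = -20
b(y) = 3/4 + 23*y/4 (b(y) = 3/4 - (-20 + (-5 + 2))*y/4 = 3/4 - (-20 - 3)*y/4 = 3/4 - (-23)*y/4 = 3/4 + 23*y/4)
b((-5 - 2)**2) - 2242 = (3/4 + 23*(-5 - 2)**2/4) - 2242 = (3/4 + (23/4)*(-7)**2) - 2242 = (3/4 + (23/4)*49) - 2242 = (3/4 + 1127/4) - 2242 = 565/2 - 2242 = -3919/2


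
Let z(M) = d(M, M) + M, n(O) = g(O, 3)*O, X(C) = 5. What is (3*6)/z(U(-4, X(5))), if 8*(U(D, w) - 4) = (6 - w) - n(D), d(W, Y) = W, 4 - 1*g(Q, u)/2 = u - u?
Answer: 72/65 ≈ 1.1077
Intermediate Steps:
g(Q, u) = 8 (g(Q, u) = 8 - 2*(u - u) = 8 - 2*0 = 8 + 0 = 8)
n(O) = 8*O
U(D, w) = 19/4 - D - w/8 (U(D, w) = 4 + ((6 - w) - 8*D)/8 = 4 + (6 - w - 8*D)/8 = 4 + (3/4 - D - w/8) = 19/4 - D - w/8)
z(M) = 2*M (z(M) = M + M = 2*M)
(3*6)/z(U(-4, X(5))) = (3*6)/((2*(19/4 - 1*(-4) - 1/8*5))) = 18/((2*(19/4 + 4 - 5/8))) = 18/((2*(65/8))) = 18/(65/4) = 18*(4/65) = 72/65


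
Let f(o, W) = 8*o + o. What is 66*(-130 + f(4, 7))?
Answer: -6204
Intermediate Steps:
f(o, W) = 9*o
66*(-130 + f(4, 7)) = 66*(-130 + 9*4) = 66*(-130 + 36) = 66*(-94) = -6204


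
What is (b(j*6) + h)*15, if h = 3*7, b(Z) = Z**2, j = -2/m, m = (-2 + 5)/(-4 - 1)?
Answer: 6315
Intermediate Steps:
m = -3/5 (m = 3/(-5) = 3*(-1/5) = -3/5 ≈ -0.60000)
j = 10/3 (j = -2/(-3/5) = -2*(-5/3) = 10/3 ≈ 3.3333)
h = 21
(b(j*6) + h)*15 = (((10/3)*6)**2 + 21)*15 = (20**2 + 21)*15 = (400 + 21)*15 = 421*15 = 6315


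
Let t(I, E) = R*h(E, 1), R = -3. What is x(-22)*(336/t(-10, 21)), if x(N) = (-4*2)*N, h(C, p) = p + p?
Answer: -9856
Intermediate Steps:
h(C, p) = 2*p
t(I, E) = -6
x(N) = -8*N
x(-22)*(336/t(-10, 21)) = (-8*(-22))*(336/(-6)) = 176*(336*(-⅙)) = 176*(-56) = -9856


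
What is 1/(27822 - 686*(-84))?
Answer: 1/85446 ≈ 1.1703e-5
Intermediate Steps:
1/(27822 - 686*(-84)) = 1/(27822 + 57624) = 1/85446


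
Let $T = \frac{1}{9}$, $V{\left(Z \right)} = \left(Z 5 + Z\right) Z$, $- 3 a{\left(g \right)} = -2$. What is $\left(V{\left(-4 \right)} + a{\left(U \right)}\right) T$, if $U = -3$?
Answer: $\frac{290}{27} \approx 10.741$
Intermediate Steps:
$a{\left(g \right)} = \frac{2}{3}$ ($a{\left(g \right)} = \left(- \frac{1}{3}\right) \left(-2\right) = \frac{2}{3}$)
$V{\left(Z \right)} = 6 Z^{2}$ ($V{\left(Z \right)} = \left(5 Z + Z\right) Z = 6 Z Z = 6 Z^{2}$)
$T = \frac{1}{9} \approx 0.11111$
$\left(V{\left(-4 \right)} + a{\left(U \right)}\right) T = \left(6 \left(-4\right)^{2} + \frac{2}{3}\right) \frac{1}{9} = \left(6 \cdot 16 + \frac{2}{3}\right) \frac{1}{9} = \left(96 + \frac{2}{3}\right) \frac{1}{9} = \frac{290}{3} \cdot \frac{1}{9} = \frac{290}{27}$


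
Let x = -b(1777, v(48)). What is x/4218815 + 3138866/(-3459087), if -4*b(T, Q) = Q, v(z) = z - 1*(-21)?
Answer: -52968941178157/58372992487620 ≈ -0.90742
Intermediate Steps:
v(z) = 21 + z (v(z) = z + 21 = 21 + z)
b(T, Q) = -Q/4
x = 69/4 (x = -(-1)*(21 + 48)/4 = -(-1)*69/4 = -1*(-69/4) = 69/4 ≈ 17.250)
x/4218815 + 3138866/(-3459087) = (69/4)/4218815 + 3138866/(-3459087) = (69/4)*(1/4218815) + 3138866*(-1/3459087) = 69/16875260 - 3138866/3459087 = -52968941178157/58372992487620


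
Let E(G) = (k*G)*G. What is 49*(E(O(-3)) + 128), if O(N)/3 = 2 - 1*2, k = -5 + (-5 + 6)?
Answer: 6272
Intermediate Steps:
k = -4 (k = -5 + 1 = -4)
O(N) = 0 (O(N) = 3*(2 - 1*2) = 3*(2 - 2) = 3*0 = 0)
E(G) = -4*G² (E(G) = (-4*G)*G = -4*G²)
49*(E(O(-3)) + 128) = 49*(-4*0² + 128) = 49*(-4*0 + 128) = 49*(0 + 128) = 49*128 = 6272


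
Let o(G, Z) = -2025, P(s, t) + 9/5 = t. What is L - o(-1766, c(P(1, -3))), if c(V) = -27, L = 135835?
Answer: 137860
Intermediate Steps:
P(s, t) = -9/5 + t
L - o(-1766, c(P(1, -3))) = 135835 - 1*(-2025) = 135835 + 2025 = 137860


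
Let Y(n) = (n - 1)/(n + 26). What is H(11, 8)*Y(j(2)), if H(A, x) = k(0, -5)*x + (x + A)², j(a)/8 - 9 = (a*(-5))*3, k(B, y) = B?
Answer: 61009/142 ≈ 429.64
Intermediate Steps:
j(a) = 72 - 120*a (j(a) = 72 + 8*((a*(-5))*3) = 72 + 8*(-5*a*3) = 72 + 8*(-15*a) = 72 - 120*a)
Y(n) = (-1 + n)/(26 + n)
H(A, x) = (A + x)² (H(A, x) = 0*x + (x + A)² = 0 + (A + x)² = (A + x)²)
H(11, 8)*Y(j(2)) = (11 + 8)²*((-1 + (72 - 120*2))/(26 + (72 - 120*2))) = 19²*((-1 + (72 - 240))/(26 + (72 - 240))) = 361*((-1 - 168)/(26 - 168)) = 361*(-169/(-142)) = 361*(-1/142*(-169)) = 361*(169/142) = 61009/142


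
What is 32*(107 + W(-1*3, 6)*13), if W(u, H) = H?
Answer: 5920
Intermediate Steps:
32*(107 + W(-1*3, 6)*13) = 32*(107 + 6*13) = 32*(107 + 78) = 32*185 = 5920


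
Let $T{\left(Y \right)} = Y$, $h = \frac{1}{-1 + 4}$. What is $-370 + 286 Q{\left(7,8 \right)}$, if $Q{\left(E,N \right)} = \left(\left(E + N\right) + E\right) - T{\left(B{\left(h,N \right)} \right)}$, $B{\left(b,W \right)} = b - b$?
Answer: $5922$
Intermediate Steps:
$h = \frac{1}{3} \approx 0.33333$
$B{\left(b,W \right)} = 0$
$Q{\left(E,N \right)} = N + 2 E$ ($Q{\left(E,N \right)} = \left(\left(E + N\right) + E\right) - 0 = \left(N + 2 E\right) + 0 = N + 2 E$)
$-370 + 286 Q{\left(7,8 \right)} = -370 + 286 \left(8 + 2 \cdot 7\right) = -370 + 286 \left(8 + 14\right) = -370 + 286 \cdot 22 = -370 + 6292 = 5922$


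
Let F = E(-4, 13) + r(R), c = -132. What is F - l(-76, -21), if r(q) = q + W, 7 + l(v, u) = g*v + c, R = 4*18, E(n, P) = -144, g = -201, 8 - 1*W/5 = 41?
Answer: -15374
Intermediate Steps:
W = -165 (W = 40 - 5*41 = 40 - 205 = -165)
R = 72
l(v, u) = -139 - 201*v (l(v, u) = -7 + (-201*v - 132) = -7 + (-132 - 201*v) = -139 - 201*v)
r(q) = -165 + q (r(q) = q - 165 = -165 + q)
F = -237 (F = -144 + (-165 + 72) = -144 - 93 = -237)
F - l(-76, -21) = -237 - (-139 - 201*(-76)) = -237 - (-139 + 15276) = -237 - 1*15137 = -237 - 15137 = -15374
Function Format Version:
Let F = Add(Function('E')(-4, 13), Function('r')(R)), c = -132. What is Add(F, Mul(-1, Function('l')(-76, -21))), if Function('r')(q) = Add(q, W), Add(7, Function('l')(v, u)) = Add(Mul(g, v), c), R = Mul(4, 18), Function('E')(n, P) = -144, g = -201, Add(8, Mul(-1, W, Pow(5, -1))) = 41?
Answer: -15374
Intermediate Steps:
W = -165 (W = Add(40, Mul(-5, 41)) = Add(40, -205) = -165)
R = 72
Function('l')(v, u) = Add(-139, Mul(-201, v)) (Function('l')(v, u) = Add(-7, Add(Mul(-201, v), -132)) = Add(-7, Add(-132, Mul(-201, v))) = Add(-139, Mul(-201, v)))
Function('r')(q) = Add(-165, q) (Function('r')(q) = Add(q, -165) = Add(-165, q))
F = -237 (F = Add(-144, Add(-165, 72)) = Add(-144, -93) = -237)
Add(F, Mul(-1, Function('l')(-76, -21))) = Add(-237, Mul(-1, Add(-139, Mul(-201, -76)))) = Add(-237, Mul(-1, Add(-139, 15276))) = Add(-237, Mul(-1, 15137)) = Add(-237, -15137) = -15374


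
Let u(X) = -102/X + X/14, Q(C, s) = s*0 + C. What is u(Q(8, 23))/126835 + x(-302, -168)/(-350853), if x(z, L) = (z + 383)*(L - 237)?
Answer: 38794460009/415337442380 ≈ 0.093405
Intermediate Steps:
Q(C, s) = C (Q(C, s) = 0 + C = C)
x(z, L) = (-237 + L)*(383 + z) (x(z, L) = (383 + z)*(-237 + L) = (-237 + L)*(383 + z))
u(X) = -102/X + X/14 (u(X) = -102/X + X*(1/14) = -102/X + X/14)
u(Q(8, 23))/126835 + x(-302, -168)/(-350853) = (-102/8 + (1/14)*8)/126835 + (-90771 - 237*(-302) + 383*(-168) - 168*(-302))/(-350853) = (-102*⅛ + 4/7)*(1/126835) + (-90771 + 71574 - 64344 + 50736)*(-1/350853) = (-51/4 + 4/7)*(1/126835) - 32805*(-1/350853) = -341/28*1/126835 + 10935/116951 = -341/3551380 + 10935/116951 = 38794460009/415337442380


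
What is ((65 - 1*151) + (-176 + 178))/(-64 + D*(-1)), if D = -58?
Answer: 14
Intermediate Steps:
((65 - 1*151) + (-176 + 178))/(-64 + D*(-1)) = ((65 - 1*151) + (-176 + 178))/(-64 - 58*(-1)) = ((65 - 151) + 2)/(-64 + 58) = (-86 + 2)/(-6) = -84*(-1/6) = 14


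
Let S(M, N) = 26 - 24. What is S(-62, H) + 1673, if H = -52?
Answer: 1675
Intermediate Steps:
S(M, N) = 2
S(-62, H) + 1673 = 2 + 1673 = 1675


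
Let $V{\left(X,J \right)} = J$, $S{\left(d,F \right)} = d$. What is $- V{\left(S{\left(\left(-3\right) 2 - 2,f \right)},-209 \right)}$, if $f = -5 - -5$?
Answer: $209$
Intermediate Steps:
$f = 0$ ($f = -5 + 5 = 0$)
$- V{\left(S{\left(\left(-3\right) 2 - 2,f \right)},-209 \right)} = \left(-1\right) \left(-209\right) = 209$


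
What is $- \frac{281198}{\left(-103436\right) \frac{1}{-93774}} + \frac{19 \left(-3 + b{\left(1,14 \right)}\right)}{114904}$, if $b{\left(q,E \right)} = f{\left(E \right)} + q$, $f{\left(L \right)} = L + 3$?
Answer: $- \frac{757477646155137}{2971302536} \approx -2.5493 \cdot 10^{5}$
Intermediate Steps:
$f{\left(L \right)} = 3 + L$
$b{\left(q,E \right)} = 3 + E + q$ ($b{\left(q,E \right)} = \left(3 + E\right) + q = 3 + E + q$)
$- \frac{281198}{\left(-103436\right) \frac{1}{-93774}} + \frac{19 \left(-3 + b{\left(1,14 \right)}\right)}{114904} = - \frac{281198}{\left(-103436\right) \frac{1}{-93774}} + \frac{19 \left(-3 + \left(3 + 14 + 1\right)\right)}{114904} = - \frac{281198}{\left(-103436\right) \left(- \frac{1}{93774}\right)} + 19 \left(-3 + 18\right) \frac{1}{114904} = - \frac{281198}{\frac{51718}{46887}} + 19 \cdot 15 \cdot \frac{1}{114904} = \left(-281198\right) \frac{46887}{51718} + 285 \cdot \frac{1}{114904} = - \frac{6592265313}{25859} + \frac{285}{114904} = - \frac{757477646155137}{2971302536}$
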